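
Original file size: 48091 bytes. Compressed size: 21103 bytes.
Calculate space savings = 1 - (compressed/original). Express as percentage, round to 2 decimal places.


ratio = compressed/original = 21103/48091 = 0.438814
savings = 1 - ratio = 1 - 0.438814 = 0.561186
as a percentage: 0.561186 * 100 = 56.12%

Space savings = 1 - 21103/48091 = 56.12%


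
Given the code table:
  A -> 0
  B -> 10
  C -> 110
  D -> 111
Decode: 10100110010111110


Decoding:
10 -> B
10 -> B
0 -> A
110 -> C
0 -> A
10 -> B
111 -> D
110 -> C


Result: BBACABDC


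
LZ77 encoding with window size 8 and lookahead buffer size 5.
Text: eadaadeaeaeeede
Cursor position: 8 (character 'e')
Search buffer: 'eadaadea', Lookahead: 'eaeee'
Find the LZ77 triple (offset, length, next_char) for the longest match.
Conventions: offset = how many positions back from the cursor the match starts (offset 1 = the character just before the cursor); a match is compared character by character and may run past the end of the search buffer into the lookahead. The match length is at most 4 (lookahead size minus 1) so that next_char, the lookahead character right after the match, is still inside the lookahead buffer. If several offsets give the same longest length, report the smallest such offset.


Try each offset into the search buffer:
  offset=1 (pos 7, char 'a'): match length 0
  offset=2 (pos 6, char 'e'): match length 3
  offset=3 (pos 5, char 'd'): match length 0
  offset=4 (pos 4, char 'a'): match length 0
  offset=5 (pos 3, char 'a'): match length 0
  offset=6 (pos 2, char 'd'): match length 0
  offset=7 (pos 1, char 'a'): match length 0
  offset=8 (pos 0, char 'e'): match length 2
Longest match has length 3 at offset 2.
next_char = character at position 8 + 3 = 11 -> 'e'

Best match: offset=2, length=3 (matching 'eae' starting at position 6)
LZ77 triple: (2, 3, 'e')


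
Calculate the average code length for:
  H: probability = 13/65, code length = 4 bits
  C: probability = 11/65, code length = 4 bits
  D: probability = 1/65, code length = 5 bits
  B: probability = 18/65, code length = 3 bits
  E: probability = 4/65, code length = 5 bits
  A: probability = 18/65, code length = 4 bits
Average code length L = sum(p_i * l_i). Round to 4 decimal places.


Weighted contributions p_i * l_i:
  H: (13/65) * 4 = 52/65
  C: (11/65) * 4 = 44/65
  D: (1/65) * 5 = 5/65
  B: (18/65) * 3 = 54/65
  E: (4/65) * 5 = 20/65
  A: (18/65) * 4 = 72/65
Sum = (52 + 44 + 5 + 54 + 20 + 72)/65 = 247/65

L = 247/65 = 3.8000 bits/symbol


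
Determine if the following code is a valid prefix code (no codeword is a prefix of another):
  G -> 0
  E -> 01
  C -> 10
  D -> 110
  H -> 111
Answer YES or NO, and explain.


Checking each pair (does one codeword prefix another?):
  G='0' vs E='01': prefix -- VIOLATION

NO -- this is NOT a valid prefix code. G (0) is a prefix of E (01).


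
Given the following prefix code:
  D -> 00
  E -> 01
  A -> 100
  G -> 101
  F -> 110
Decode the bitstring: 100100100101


Decoding step by step:
Bits 100 -> A
Bits 100 -> A
Bits 100 -> A
Bits 101 -> G


Decoded message: AAAG


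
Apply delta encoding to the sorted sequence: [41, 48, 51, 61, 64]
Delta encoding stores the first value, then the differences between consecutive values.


First value: 41
Deltas:
  48 - 41 = 7
  51 - 48 = 3
  61 - 51 = 10
  64 - 61 = 3


Delta encoded: [41, 7, 3, 10, 3]


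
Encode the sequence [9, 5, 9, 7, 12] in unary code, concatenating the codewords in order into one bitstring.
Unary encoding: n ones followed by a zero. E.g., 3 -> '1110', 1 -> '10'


Encode each number as n ones followed by a terminating 0:
  9 -> 1111111110 (10 bits)
  5 -> 111110 (6 bits)
  9 -> 1111111110 (10 bits)
  7 -> 11111110 (8 bits)
  12 -> 1111111111110 (13 bits)
Total length = 10 + 6 + 10 + 8 + 13 = 47 bits.

Unary([9, 5, 9, 7, 12]) = 11111111101111101111111110111111101111111111110 (47 bits)


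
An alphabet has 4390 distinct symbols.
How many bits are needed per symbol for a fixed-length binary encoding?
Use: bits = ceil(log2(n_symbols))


log2(4390) = 12.1
Bracket: 2^12 = 4096 < 4390 <= 2^13 = 8192
So ceil(log2(4390)) = 13

bits = ceil(log2(4390)) = ceil(12.1) = 13 bits


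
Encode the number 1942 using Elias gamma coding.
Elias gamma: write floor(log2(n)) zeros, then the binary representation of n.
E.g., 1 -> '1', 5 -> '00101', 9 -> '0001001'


num_bits = floor(log2(1942)) + 1 = 11
leading_zeros = num_bits - 1 = 10
binary(1942) = 11110010110

Elias gamma(1942) = '0000000000' + '11110010110' = 000000000011110010110 (21 bits)


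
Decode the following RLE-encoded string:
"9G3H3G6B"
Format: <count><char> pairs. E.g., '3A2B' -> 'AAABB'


Expanding each <count><char> pair:
  9G -> 'GGGGGGGGG'
  3H -> 'HHH'
  3G -> 'GGG'
  6B -> 'BBBBBB'

Decoded = GGGGGGGGGHHHGGGBBBBBB


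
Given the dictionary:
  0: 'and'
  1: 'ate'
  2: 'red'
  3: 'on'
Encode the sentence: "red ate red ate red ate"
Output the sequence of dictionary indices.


Look up each word in the dictionary:
  'red' -> 2
  'ate' -> 1
  'red' -> 2
  'ate' -> 1
  'red' -> 2
  'ate' -> 1

Encoded: [2, 1, 2, 1, 2, 1]


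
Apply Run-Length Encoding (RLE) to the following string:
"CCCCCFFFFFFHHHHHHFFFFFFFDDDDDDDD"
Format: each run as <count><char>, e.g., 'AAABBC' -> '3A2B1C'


Scanning runs left to right:
  i=0: run of 'C' x 5 -> '5C'
  i=5: run of 'F' x 6 -> '6F'
  i=11: run of 'H' x 6 -> '6H'
  i=17: run of 'F' x 7 -> '7F'
  i=24: run of 'D' x 8 -> '8D'

RLE = 5C6F6H7F8D


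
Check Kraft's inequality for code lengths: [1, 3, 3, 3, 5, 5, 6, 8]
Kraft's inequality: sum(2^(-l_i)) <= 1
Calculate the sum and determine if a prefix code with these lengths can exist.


Sum = 2^(-1) + 2^(-3) + 2^(-3) + 2^(-3) + 2^(-5) + 2^(-5) + 2^(-6) + 2^(-8)
    = 0.5 + 0.125 + 0.125 + 0.125 + 0.03125 + 0.03125 + 0.015625 + 0.00390625
    = 245/256 = 0.95703125
Since 0.95703125 <= 1, Kraft's inequality IS satisfied.
A prefix code with these lengths CAN exist.

Kraft sum = 0.95703125. Satisfied.


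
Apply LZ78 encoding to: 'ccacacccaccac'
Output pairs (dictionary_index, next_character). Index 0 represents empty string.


LZ78 encoding steps:
Dictionary: {0: ''}
Step 1: w='' (idx 0), next='c' -> output (0, 'c'), add 'c' as idx 1
Step 2: w='c' (idx 1), next='a' -> output (1, 'a'), add 'ca' as idx 2
Step 3: w='ca' (idx 2), next='c' -> output (2, 'c'), add 'cac' as idx 3
Step 4: w='c' (idx 1), next='c' -> output (1, 'c'), add 'cc' as idx 4
Step 5: w='' (idx 0), next='a' -> output (0, 'a'), add 'a' as idx 5
Step 6: w='cc' (idx 4), next='a' -> output (4, 'a'), add 'cca' as idx 6
Step 7: w='c' (idx 1), end of input -> output (1, '')


Encoded: [(0, 'c'), (1, 'a'), (2, 'c'), (1, 'c'), (0, 'a'), (4, 'a'), (1, '')]


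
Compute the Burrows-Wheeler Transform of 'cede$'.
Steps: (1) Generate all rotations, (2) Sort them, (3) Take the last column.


Rotations (sorted):
  0: $cede -> last char: e
  1: cede$ -> last char: $
  2: de$ce -> last char: e
  3: e$ced -> last char: d
  4: ede$c -> last char: c


BWT = e$edc


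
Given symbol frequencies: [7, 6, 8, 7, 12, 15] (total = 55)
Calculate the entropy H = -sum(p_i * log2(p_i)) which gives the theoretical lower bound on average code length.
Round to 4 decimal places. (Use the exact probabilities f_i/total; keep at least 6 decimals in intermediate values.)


Per-symbol terms -p_i * log2(p_i) with p_i = f_i/55:
  p = 7/55 = 0.127273: log2(p) = -2.974005, -p*log2(p) = 0.378510
  p = 6/55 = 0.109091: log2(p) = -3.196397, -p*log2(p) = 0.348698
  p = 8/55 = 0.145455: log2(p) = -2.781360, -p*log2(p) = 0.404561
  p = 7/55 = 0.127273: log2(p) = -2.974005, -p*log2(p) = 0.378510
  p = 12/55 = 0.218182: log2(p) = -2.196397, -p*log2(p) = 0.479214
  p = 15/55 = 0.272727: log2(p) = -1.874469, -p*log2(p) = 0.511219
H = 0.378510 + 0.348698 + 0.404561 + 0.378510 + 0.479214 + 0.511219 = 2.500712

H = 2.5007 bits/symbol


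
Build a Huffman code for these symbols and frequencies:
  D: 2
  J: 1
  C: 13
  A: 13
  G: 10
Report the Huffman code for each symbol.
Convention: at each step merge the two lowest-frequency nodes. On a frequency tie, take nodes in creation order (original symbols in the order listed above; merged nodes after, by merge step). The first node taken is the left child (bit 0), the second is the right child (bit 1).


Huffman tree construction:
Step 1: Merge J(1) + D(2) = 3
Step 2: Merge (J+D)(3) + G(10) = 13
Step 3: Merge C(13) + A(13) = 26
Step 4: Merge ((J+D)+G)(13) + (C+A)(26) = 39
Read each symbol's code off the tree from the root (left child = 0, right child = 1).

Codes:
  D: 001 (length 3)
  J: 000 (length 3)
  C: 10 (length 2)
  A: 11 (length 2)
  G: 01 (length 2)
Average code length: 81/39 = 2.0769 bits/symbol


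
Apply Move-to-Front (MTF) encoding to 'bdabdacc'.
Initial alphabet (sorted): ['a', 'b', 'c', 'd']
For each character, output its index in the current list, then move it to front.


MTF encoding:
'b': index 1 in ['a', 'b', 'c', 'd'] -> ['b', 'a', 'c', 'd']
'd': index 3 in ['b', 'a', 'c', 'd'] -> ['d', 'b', 'a', 'c']
'a': index 2 in ['d', 'b', 'a', 'c'] -> ['a', 'd', 'b', 'c']
'b': index 2 in ['a', 'd', 'b', 'c'] -> ['b', 'a', 'd', 'c']
'd': index 2 in ['b', 'a', 'd', 'c'] -> ['d', 'b', 'a', 'c']
'a': index 2 in ['d', 'b', 'a', 'c'] -> ['a', 'd', 'b', 'c']
'c': index 3 in ['a', 'd', 'b', 'c'] -> ['c', 'a', 'd', 'b']
'c': index 0 in ['c', 'a', 'd', 'b'] -> ['c', 'a', 'd', 'b']


Output: [1, 3, 2, 2, 2, 2, 3, 0]


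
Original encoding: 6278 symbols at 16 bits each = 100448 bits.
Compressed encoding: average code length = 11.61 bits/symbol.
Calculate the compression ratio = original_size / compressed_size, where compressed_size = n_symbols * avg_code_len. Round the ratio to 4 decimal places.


original_size = n_symbols * orig_bits = 6278 * 16 = 100448 bits
compressed_size = n_symbols * avg_code_len = 6278 * 11.61 = 72887.58 bits
ratio = original_size / compressed_size = 100448 / 72887.58 = 1.3781

Compression ratio = 1.3781


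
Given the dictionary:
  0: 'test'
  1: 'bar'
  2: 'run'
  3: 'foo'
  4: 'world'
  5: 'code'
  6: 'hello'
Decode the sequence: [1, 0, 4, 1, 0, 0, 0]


Look up each index in the dictionary:
  1 -> 'bar'
  0 -> 'test'
  4 -> 'world'
  1 -> 'bar'
  0 -> 'test'
  0 -> 'test'
  0 -> 'test'

Decoded: "bar test world bar test test test"


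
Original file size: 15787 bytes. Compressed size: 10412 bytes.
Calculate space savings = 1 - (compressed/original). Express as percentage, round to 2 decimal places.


ratio = compressed/original = 10412/15787 = 0.65953
savings = 1 - ratio = 1 - 0.65953 = 0.34047
as a percentage: 0.34047 * 100 = 34.05%

Space savings = 1 - 10412/15787 = 34.05%


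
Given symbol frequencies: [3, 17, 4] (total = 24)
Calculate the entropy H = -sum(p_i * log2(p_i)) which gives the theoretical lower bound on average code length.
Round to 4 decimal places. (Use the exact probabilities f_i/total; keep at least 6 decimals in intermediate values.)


Per-symbol terms -p_i * log2(p_i) with p_i = f_i/24:
  p = 3/24 = 0.125000: log2(p) = -3.000000, -p*log2(p) = 0.375000
  p = 17/24 = 0.708333: log2(p) = -0.497500, -p*log2(p) = 0.352396
  p = 4/24 = 0.166667: log2(p) = -2.584963, -p*log2(p) = 0.430827
H = 0.375000 + 0.352396 + 0.430827 = 1.158223

H = 1.1582 bits/symbol


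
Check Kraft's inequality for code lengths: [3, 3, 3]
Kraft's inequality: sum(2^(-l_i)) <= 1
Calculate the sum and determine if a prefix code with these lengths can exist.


Sum = 2^(-3) + 2^(-3) + 2^(-3)
    = 0.125 + 0.125 + 0.125
    = 3/8 = 0.375
Since 0.375 <= 1, Kraft's inequality IS satisfied.
A prefix code with these lengths CAN exist.

Kraft sum = 0.375. Satisfied.


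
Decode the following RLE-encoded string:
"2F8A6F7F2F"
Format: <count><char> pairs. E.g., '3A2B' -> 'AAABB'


Expanding each <count><char> pair:
  2F -> 'FF'
  8A -> 'AAAAAAAA'
  6F -> 'FFFFFF'
  7F -> 'FFFFFFF'
  2F -> 'FF'

Decoded = FFAAAAAAAAFFFFFFFFFFFFFFF


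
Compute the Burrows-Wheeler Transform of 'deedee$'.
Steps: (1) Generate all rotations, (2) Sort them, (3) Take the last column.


Rotations (sorted):
  0: $deedee -> last char: e
  1: dee$dee -> last char: e
  2: deedee$ -> last char: $
  3: e$deede -> last char: e
  4: edee$de -> last char: e
  5: ee$deed -> last char: d
  6: eedee$d -> last char: d


BWT = ee$eedd


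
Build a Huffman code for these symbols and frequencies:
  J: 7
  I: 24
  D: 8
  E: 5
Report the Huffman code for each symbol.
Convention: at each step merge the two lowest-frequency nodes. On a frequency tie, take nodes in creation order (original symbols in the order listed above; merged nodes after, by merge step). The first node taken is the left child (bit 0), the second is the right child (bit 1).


Huffman tree construction:
Step 1: Merge E(5) + J(7) = 12
Step 2: Merge D(8) + (E+J)(12) = 20
Step 3: Merge (D+(E+J))(20) + I(24) = 44
Read each symbol's code off the tree from the root (left child = 0, right child = 1).

Codes:
  J: 011 (length 3)
  I: 1 (length 1)
  D: 00 (length 2)
  E: 010 (length 3)
Average code length: 76/44 = 1.7273 bits/symbol


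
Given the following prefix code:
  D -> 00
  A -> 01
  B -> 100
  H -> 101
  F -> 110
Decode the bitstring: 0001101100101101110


Decoding step by step:
Bits 00 -> D
Bits 01 -> A
Bits 101 -> H
Bits 100 -> B
Bits 101 -> H
Bits 101 -> H
Bits 110 -> F


Decoded message: DAHBHHF


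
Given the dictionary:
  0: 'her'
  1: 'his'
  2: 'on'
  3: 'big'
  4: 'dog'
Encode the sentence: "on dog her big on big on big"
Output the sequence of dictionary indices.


Look up each word in the dictionary:
  'on' -> 2
  'dog' -> 4
  'her' -> 0
  'big' -> 3
  'on' -> 2
  'big' -> 3
  'on' -> 2
  'big' -> 3

Encoded: [2, 4, 0, 3, 2, 3, 2, 3]


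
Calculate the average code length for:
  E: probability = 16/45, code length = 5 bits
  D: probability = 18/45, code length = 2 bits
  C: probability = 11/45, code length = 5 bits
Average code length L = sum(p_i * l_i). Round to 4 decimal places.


Weighted contributions p_i * l_i:
  E: (16/45) * 5 = 80/45
  D: (18/45) * 2 = 36/45
  C: (11/45) * 5 = 55/45
Sum = (80 + 36 + 55)/45 = 171/45

L = 171/45 = 3.8000 bits/symbol


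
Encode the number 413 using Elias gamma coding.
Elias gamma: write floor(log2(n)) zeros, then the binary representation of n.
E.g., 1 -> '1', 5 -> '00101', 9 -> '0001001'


num_bits = floor(log2(413)) + 1 = 9
leading_zeros = num_bits - 1 = 8
binary(413) = 110011101

Elias gamma(413) = '00000000' + '110011101' = 00000000110011101 (17 bits)


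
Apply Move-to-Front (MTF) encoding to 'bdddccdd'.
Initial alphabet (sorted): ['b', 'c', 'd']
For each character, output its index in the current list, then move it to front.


MTF encoding:
'b': index 0 in ['b', 'c', 'd'] -> ['b', 'c', 'd']
'd': index 2 in ['b', 'c', 'd'] -> ['d', 'b', 'c']
'd': index 0 in ['d', 'b', 'c'] -> ['d', 'b', 'c']
'd': index 0 in ['d', 'b', 'c'] -> ['d', 'b', 'c']
'c': index 2 in ['d', 'b', 'c'] -> ['c', 'd', 'b']
'c': index 0 in ['c', 'd', 'b'] -> ['c', 'd', 'b']
'd': index 1 in ['c', 'd', 'b'] -> ['d', 'c', 'b']
'd': index 0 in ['d', 'c', 'b'] -> ['d', 'c', 'b']


Output: [0, 2, 0, 0, 2, 0, 1, 0]


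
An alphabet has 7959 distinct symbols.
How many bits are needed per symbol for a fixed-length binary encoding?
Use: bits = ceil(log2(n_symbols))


log2(7959) = 12.9584
Bracket: 2^12 = 4096 < 7959 <= 2^13 = 8192
So ceil(log2(7959)) = 13

bits = ceil(log2(7959)) = ceil(12.9584) = 13 bits


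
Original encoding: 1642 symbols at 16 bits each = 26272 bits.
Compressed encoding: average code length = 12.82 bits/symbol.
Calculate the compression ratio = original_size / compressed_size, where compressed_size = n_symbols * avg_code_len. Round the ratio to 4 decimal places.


original_size = n_symbols * orig_bits = 1642 * 16 = 26272 bits
compressed_size = n_symbols * avg_code_len = 1642 * 12.82 = 21050.44 bits
ratio = original_size / compressed_size = 26272 / 21050.44 = 1.248

Compression ratio = 1.248


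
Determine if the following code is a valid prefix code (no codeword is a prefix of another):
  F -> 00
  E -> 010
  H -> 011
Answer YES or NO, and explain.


Checking each pair (does one codeword prefix another?):
  F='00' vs E='010': no prefix
  F='00' vs H='011': no prefix
  E='010' vs F='00': no prefix
  E='010' vs H='011': no prefix
  H='011' vs F='00': no prefix
  H='011' vs E='010': no prefix
No violation found over all pairs.

YES -- this is a valid prefix code. No codeword is a prefix of any other codeword.


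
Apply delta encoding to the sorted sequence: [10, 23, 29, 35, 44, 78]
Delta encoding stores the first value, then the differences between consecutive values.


First value: 10
Deltas:
  23 - 10 = 13
  29 - 23 = 6
  35 - 29 = 6
  44 - 35 = 9
  78 - 44 = 34


Delta encoded: [10, 13, 6, 6, 9, 34]


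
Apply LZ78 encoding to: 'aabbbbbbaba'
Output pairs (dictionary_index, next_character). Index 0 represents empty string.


LZ78 encoding steps:
Dictionary: {0: ''}
Step 1: w='' (idx 0), next='a' -> output (0, 'a'), add 'a' as idx 1
Step 2: w='a' (idx 1), next='b' -> output (1, 'b'), add 'ab' as idx 2
Step 3: w='' (idx 0), next='b' -> output (0, 'b'), add 'b' as idx 3
Step 4: w='b' (idx 3), next='b' -> output (3, 'b'), add 'bb' as idx 4
Step 5: w='bb' (idx 4), next='a' -> output (4, 'a'), add 'bba' as idx 5
Step 6: w='b' (idx 3), next='a' -> output (3, 'a'), add 'ba' as idx 6


Encoded: [(0, 'a'), (1, 'b'), (0, 'b'), (3, 'b'), (4, 'a'), (3, 'a')]


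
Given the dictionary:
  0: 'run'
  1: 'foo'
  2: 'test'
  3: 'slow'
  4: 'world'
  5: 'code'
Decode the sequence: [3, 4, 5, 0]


Look up each index in the dictionary:
  3 -> 'slow'
  4 -> 'world'
  5 -> 'code'
  0 -> 'run'

Decoded: "slow world code run"


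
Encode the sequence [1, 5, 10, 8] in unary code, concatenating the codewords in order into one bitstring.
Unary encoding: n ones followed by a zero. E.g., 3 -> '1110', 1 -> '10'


Encode each number as n ones followed by a terminating 0:
  1 -> 10 (2 bits)
  5 -> 111110 (6 bits)
  10 -> 11111111110 (11 bits)
  8 -> 111111110 (9 bits)
Total length = 2 + 6 + 11 + 9 = 28 bits.

Unary([1, 5, 10, 8]) = 1011111011111111110111111110 (28 bits)


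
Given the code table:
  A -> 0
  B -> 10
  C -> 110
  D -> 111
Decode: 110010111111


Decoding:
110 -> C
0 -> A
10 -> B
111 -> D
111 -> D


Result: CABDD


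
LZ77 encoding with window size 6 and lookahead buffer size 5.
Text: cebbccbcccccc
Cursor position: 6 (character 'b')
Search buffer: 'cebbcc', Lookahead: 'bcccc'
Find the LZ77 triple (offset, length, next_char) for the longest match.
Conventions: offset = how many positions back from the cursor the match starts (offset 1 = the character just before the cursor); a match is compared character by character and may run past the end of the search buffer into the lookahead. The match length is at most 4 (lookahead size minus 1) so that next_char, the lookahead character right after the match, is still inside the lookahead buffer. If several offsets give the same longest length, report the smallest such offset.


Try each offset into the search buffer:
  offset=1 (pos 5, char 'c'): match length 0
  offset=2 (pos 4, char 'c'): match length 0
  offset=3 (pos 3, char 'b'): match length 3
  offset=4 (pos 2, char 'b'): match length 1
  offset=5 (pos 1, char 'e'): match length 0
  offset=6 (pos 0, char 'c'): match length 0
Longest match has length 3 at offset 3.
next_char = character at position 6 + 3 = 9 -> 'c'

Best match: offset=3, length=3 (matching 'bcc' starting at position 3)
LZ77 triple: (3, 3, 'c')


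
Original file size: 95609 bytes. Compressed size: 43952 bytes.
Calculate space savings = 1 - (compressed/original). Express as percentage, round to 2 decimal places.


ratio = compressed/original = 43952/95609 = 0.459706
savings = 1 - ratio = 1 - 0.459706 = 0.540294
as a percentage: 0.540294 * 100 = 54.03%

Space savings = 1 - 43952/95609 = 54.03%


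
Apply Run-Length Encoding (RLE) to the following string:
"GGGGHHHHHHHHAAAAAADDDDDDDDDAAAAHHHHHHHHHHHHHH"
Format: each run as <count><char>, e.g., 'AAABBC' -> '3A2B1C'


Scanning runs left to right:
  i=0: run of 'G' x 4 -> '4G'
  i=4: run of 'H' x 8 -> '8H'
  i=12: run of 'A' x 6 -> '6A'
  i=18: run of 'D' x 9 -> '9D'
  i=27: run of 'A' x 4 -> '4A'
  i=31: run of 'H' x 14 -> '14H'

RLE = 4G8H6A9D4A14H


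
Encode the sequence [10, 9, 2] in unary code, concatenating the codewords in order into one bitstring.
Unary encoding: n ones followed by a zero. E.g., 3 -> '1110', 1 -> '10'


Encode each number as n ones followed by a terminating 0:
  10 -> 11111111110 (11 bits)
  9 -> 1111111110 (10 bits)
  2 -> 110 (3 bits)
Total length = 11 + 10 + 3 = 24 bits.

Unary([10, 9, 2]) = 111111111101111111110110 (24 bits)


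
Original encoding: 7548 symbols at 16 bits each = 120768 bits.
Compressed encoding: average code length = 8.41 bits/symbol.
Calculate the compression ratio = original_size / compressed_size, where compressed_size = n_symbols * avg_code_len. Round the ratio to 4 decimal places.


original_size = n_symbols * orig_bits = 7548 * 16 = 120768 bits
compressed_size = n_symbols * avg_code_len = 7548 * 8.41 = 63478.68 bits
ratio = original_size / compressed_size = 120768 / 63478.68 = 1.9025

Compression ratio = 1.9025


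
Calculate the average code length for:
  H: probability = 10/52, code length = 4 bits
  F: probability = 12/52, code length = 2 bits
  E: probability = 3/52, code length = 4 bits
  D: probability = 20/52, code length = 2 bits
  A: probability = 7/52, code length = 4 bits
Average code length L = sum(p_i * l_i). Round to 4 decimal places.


Weighted contributions p_i * l_i:
  H: (10/52) * 4 = 40/52
  F: (12/52) * 2 = 24/52
  E: (3/52) * 4 = 12/52
  D: (20/52) * 2 = 40/52
  A: (7/52) * 4 = 28/52
Sum = (40 + 24 + 12 + 40 + 28)/52 = 144/52

L = 144/52 = 2.7692 bits/symbol


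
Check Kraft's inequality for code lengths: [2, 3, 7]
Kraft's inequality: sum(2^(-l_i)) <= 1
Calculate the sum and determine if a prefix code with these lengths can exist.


Sum = 2^(-2) + 2^(-3) + 2^(-7)
    = 0.25 + 0.125 + 0.0078125
    = 49/128 = 0.3828125
Since 0.3828125 <= 1, Kraft's inequality IS satisfied.
A prefix code with these lengths CAN exist.

Kraft sum = 0.3828125. Satisfied.


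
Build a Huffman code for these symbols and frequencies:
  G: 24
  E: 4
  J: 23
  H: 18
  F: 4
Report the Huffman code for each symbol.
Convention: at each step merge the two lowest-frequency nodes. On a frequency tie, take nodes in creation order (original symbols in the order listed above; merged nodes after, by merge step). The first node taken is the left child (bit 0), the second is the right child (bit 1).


Huffman tree construction:
Step 1: Merge E(4) + F(4) = 8
Step 2: Merge (E+F)(8) + H(18) = 26
Step 3: Merge J(23) + G(24) = 47
Step 4: Merge ((E+F)+H)(26) + (J+G)(47) = 73
Read each symbol's code off the tree from the root (left child = 0, right child = 1).

Codes:
  G: 11 (length 2)
  E: 000 (length 3)
  J: 10 (length 2)
  H: 01 (length 2)
  F: 001 (length 3)
Average code length: 154/73 = 2.1096 bits/symbol


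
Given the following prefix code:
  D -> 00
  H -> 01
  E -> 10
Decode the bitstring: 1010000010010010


Decoding step by step:
Bits 10 -> E
Bits 10 -> E
Bits 00 -> D
Bits 00 -> D
Bits 10 -> E
Bits 01 -> H
Bits 00 -> D
Bits 10 -> E


Decoded message: EEDDEHDE


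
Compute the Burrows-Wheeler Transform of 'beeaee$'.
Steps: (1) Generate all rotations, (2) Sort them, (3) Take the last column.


Rotations (sorted):
  0: $beeaee -> last char: e
  1: aee$bee -> last char: e
  2: beeaee$ -> last char: $
  3: e$beeae -> last char: e
  4: eaee$be -> last char: e
  5: ee$beea -> last char: a
  6: eeaee$b -> last char: b


BWT = ee$eeab


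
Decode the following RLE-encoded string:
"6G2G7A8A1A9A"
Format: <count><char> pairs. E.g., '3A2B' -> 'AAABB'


Expanding each <count><char> pair:
  6G -> 'GGGGGG'
  2G -> 'GG'
  7A -> 'AAAAAAA'
  8A -> 'AAAAAAAA'
  1A -> 'A'
  9A -> 'AAAAAAAAA'

Decoded = GGGGGGGGAAAAAAAAAAAAAAAAAAAAAAAAA


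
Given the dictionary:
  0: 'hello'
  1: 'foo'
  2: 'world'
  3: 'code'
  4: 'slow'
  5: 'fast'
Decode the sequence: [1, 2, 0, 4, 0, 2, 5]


Look up each index in the dictionary:
  1 -> 'foo'
  2 -> 'world'
  0 -> 'hello'
  4 -> 'slow'
  0 -> 'hello'
  2 -> 'world'
  5 -> 'fast'

Decoded: "foo world hello slow hello world fast"


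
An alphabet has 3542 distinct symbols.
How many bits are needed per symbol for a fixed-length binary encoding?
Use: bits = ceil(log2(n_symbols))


log2(3542) = 11.7903
Bracket: 2^11 = 2048 < 3542 <= 2^12 = 4096
So ceil(log2(3542)) = 12

bits = ceil(log2(3542)) = ceil(11.7903) = 12 bits


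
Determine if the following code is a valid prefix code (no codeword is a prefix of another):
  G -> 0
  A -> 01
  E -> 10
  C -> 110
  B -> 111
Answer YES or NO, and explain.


Checking each pair (does one codeword prefix another?):
  G='0' vs A='01': prefix -- VIOLATION

NO -- this is NOT a valid prefix code. G (0) is a prefix of A (01).


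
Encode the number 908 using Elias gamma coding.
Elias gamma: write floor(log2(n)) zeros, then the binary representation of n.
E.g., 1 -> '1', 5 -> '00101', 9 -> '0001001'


num_bits = floor(log2(908)) + 1 = 10
leading_zeros = num_bits - 1 = 9
binary(908) = 1110001100

Elias gamma(908) = '000000000' + '1110001100' = 0000000001110001100 (19 bits)


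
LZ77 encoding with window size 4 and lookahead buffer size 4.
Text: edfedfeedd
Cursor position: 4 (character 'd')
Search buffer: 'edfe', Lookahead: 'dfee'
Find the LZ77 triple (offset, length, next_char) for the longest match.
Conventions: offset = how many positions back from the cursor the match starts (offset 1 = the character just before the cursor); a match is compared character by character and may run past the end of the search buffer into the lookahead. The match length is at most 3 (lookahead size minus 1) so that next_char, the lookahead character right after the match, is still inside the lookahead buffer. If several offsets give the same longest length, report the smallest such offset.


Try each offset into the search buffer:
  offset=1 (pos 3, char 'e'): match length 0
  offset=2 (pos 2, char 'f'): match length 0
  offset=3 (pos 1, char 'd'): match length 3
  offset=4 (pos 0, char 'e'): match length 0
Longest match has length 3 at offset 3.
next_char = character at position 4 + 3 = 7 -> 'e'

Best match: offset=3, length=3 (matching 'dfe' starting at position 1)
LZ77 triple: (3, 3, 'e')


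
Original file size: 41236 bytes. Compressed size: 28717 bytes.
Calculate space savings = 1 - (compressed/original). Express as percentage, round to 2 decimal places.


ratio = compressed/original = 28717/41236 = 0.696406
savings = 1 - ratio = 1 - 0.696406 = 0.303594
as a percentage: 0.303594 * 100 = 30.36%

Space savings = 1 - 28717/41236 = 30.36%


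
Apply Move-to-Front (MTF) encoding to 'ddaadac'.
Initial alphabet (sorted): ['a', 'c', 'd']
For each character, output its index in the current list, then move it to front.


MTF encoding:
'd': index 2 in ['a', 'c', 'd'] -> ['d', 'a', 'c']
'd': index 0 in ['d', 'a', 'c'] -> ['d', 'a', 'c']
'a': index 1 in ['d', 'a', 'c'] -> ['a', 'd', 'c']
'a': index 0 in ['a', 'd', 'c'] -> ['a', 'd', 'c']
'd': index 1 in ['a', 'd', 'c'] -> ['d', 'a', 'c']
'a': index 1 in ['d', 'a', 'c'] -> ['a', 'd', 'c']
'c': index 2 in ['a', 'd', 'c'] -> ['c', 'a', 'd']


Output: [2, 0, 1, 0, 1, 1, 2]


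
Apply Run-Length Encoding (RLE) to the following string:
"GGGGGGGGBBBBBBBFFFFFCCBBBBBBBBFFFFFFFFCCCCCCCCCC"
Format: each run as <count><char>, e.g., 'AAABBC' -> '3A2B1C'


Scanning runs left to right:
  i=0: run of 'G' x 8 -> '8G'
  i=8: run of 'B' x 7 -> '7B'
  i=15: run of 'F' x 5 -> '5F'
  i=20: run of 'C' x 2 -> '2C'
  i=22: run of 'B' x 8 -> '8B'
  i=30: run of 'F' x 8 -> '8F'
  i=38: run of 'C' x 10 -> '10C'

RLE = 8G7B5F2C8B8F10C


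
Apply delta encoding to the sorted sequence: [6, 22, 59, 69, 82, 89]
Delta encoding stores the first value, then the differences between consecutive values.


First value: 6
Deltas:
  22 - 6 = 16
  59 - 22 = 37
  69 - 59 = 10
  82 - 69 = 13
  89 - 82 = 7


Delta encoded: [6, 16, 37, 10, 13, 7]


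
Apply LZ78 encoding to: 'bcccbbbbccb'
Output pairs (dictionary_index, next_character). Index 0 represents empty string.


LZ78 encoding steps:
Dictionary: {0: ''}
Step 1: w='' (idx 0), next='b' -> output (0, 'b'), add 'b' as idx 1
Step 2: w='' (idx 0), next='c' -> output (0, 'c'), add 'c' as idx 2
Step 3: w='c' (idx 2), next='c' -> output (2, 'c'), add 'cc' as idx 3
Step 4: w='b' (idx 1), next='b' -> output (1, 'b'), add 'bb' as idx 4
Step 5: w='bb' (idx 4), next='c' -> output (4, 'c'), add 'bbc' as idx 5
Step 6: w='c' (idx 2), next='b' -> output (2, 'b'), add 'cb' as idx 6


Encoded: [(0, 'b'), (0, 'c'), (2, 'c'), (1, 'b'), (4, 'c'), (2, 'b')]


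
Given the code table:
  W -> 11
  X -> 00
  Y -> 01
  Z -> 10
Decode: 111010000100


Decoding:
11 -> W
10 -> Z
10 -> Z
00 -> X
01 -> Y
00 -> X


Result: WZZXYX


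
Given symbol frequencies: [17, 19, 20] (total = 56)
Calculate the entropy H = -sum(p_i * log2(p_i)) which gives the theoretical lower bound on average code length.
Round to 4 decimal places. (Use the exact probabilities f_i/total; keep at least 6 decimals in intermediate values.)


Per-symbol terms -p_i * log2(p_i) with p_i = f_i/56:
  p = 17/56 = 0.303571: log2(p) = -1.719892, -p*log2(p) = 0.522110
  p = 19/56 = 0.339286: log2(p) = -1.559427, -p*log2(p) = 0.529091
  p = 20/56 = 0.357143: log2(p) = -1.485427, -p*log2(p) = 0.530510
H = 0.522110 + 0.529091 + 0.530510 = 1.581711

H = 1.5817 bits/symbol


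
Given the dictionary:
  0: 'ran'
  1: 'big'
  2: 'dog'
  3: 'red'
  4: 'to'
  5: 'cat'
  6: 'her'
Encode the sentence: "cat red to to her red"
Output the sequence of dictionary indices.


Look up each word in the dictionary:
  'cat' -> 5
  'red' -> 3
  'to' -> 4
  'to' -> 4
  'her' -> 6
  'red' -> 3

Encoded: [5, 3, 4, 4, 6, 3]


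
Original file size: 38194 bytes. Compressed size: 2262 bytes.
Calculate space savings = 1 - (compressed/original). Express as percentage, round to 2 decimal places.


ratio = compressed/original = 2262/38194 = 0.059224
savings = 1 - ratio = 1 - 0.059224 = 0.940776
as a percentage: 0.940776 * 100 = 94.08%

Space savings = 1 - 2262/38194 = 94.08%


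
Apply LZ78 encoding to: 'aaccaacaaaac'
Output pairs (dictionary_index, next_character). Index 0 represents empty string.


LZ78 encoding steps:
Dictionary: {0: ''}
Step 1: w='' (idx 0), next='a' -> output (0, 'a'), add 'a' as idx 1
Step 2: w='a' (idx 1), next='c' -> output (1, 'c'), add 'ac' as idx 2
Step 3: w='' (idx 0), next='c' -> output (0, 'c'), add 'c' as idx 3
Step 4: w='a' (idx 1), next='a' -> output (1, 'a'), add 'aa' as idx 4
Step 5: w='c' (idx 3), next='a' -> output (3, 'a'), add 'ca' as idx 5
Step 6: w='aa' (idx 4), next='a' -> output (4, 'a'), add 'aaa' as idx 6
Step 7: w='c' (idx 3), end of input -> output (3, '')


Encoded: [(0, 'a'), (1, 'c'), (0, 'c'), (1, 'a'), (3, 'a'), (4, 'a'), (3, '')]


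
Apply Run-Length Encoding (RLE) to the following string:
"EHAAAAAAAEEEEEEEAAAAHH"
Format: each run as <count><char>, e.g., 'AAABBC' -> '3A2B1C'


Scanning runs left to right:
  i=0: run of 'E' x 1 -> '1E'
  i=1: run of 'H' x 1 -> '1H'
  i=2: run of 'A' x 7 -> '7A'
  i=9: run of 'E' x 7 -> '7E'
  i=16: run of 'A' x 4 -> '4A'
  i=20: run of 'H' x 2 -> '2H'

RLE = 1E1H7A7E4A2H


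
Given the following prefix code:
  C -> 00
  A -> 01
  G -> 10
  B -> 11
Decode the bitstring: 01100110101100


Decoding step by step:
Bits 01 -> A
Bits 10 -> G
Bits 01 -> A
Bits 10 -> G
Bits 10 -> G
Bits 11 -> B
Bits 00 -> C


Decoded message: AGAGGBC


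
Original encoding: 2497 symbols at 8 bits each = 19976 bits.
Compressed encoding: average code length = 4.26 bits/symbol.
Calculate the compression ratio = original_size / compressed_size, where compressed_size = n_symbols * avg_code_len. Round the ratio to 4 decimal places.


original_size = n_symbols * orig_bits = 2497 * 8 = 19976 bits
compressed_size = n_symbols * avg_code_len = 2497 * 4.26 = 10637.22 bits
ratio = original_size / compressed_size = 19976 / 10637.22 = 1.8779

Compression ratio = 1.8779


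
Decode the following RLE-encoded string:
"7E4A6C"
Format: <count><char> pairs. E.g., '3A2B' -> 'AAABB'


Expanding each <count><char> pair:
  7E -> 'EEEEEEE'
  4A -> 'AAAA'
  6C -> 'CCCCCC'

Decoded = EEEEEEEAAAACCCCCC


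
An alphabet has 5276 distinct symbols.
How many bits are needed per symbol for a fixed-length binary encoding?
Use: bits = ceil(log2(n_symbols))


log2(5276) = 12.3652
Bracket: 2^12 = 4096 < 5276 <= 2^13 = 8192
So ceil(log2(5276)) = 13

bits = ceil(log2(5276)) = ceil(12.3652) = 13 bits


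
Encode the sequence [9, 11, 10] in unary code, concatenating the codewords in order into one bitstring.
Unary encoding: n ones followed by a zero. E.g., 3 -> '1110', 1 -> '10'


Encode each number as n ones followed by a terminating 0:
  9 -> 1111111110 (10 bits)
  11 -> 111111111110 (12 bits)
  10 -> 11111111110 (11 bits)
Total length = 10 + 12 + 11 = 33 bits.

Unary([9, 11, 10]) = 111111111011111111111011111111110 (33 bits)


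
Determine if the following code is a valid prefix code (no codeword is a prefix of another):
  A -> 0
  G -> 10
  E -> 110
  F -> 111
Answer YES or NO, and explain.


Checking each pair (does one codeword prefix another?):
  A='0' vs G='10': no prefix
  A='0' vs E='110': no prefix
  A='0' vs F='111': no prefix
  G='10' vs A='0': no prefix
  G='10' vs E='110': no prefix
  G='10' vs F='111': no prefix
  E='110' vs A='0': no prefix
  E='110' vs G='10': no prefix
  E='110' vs F='111': no prefix
  F='111' vs A='0': no prefix
  F='111' vs G='10': no prefix
  F='111' vs E='110': no prefix
No violation found over all pairs.

YES -- this is a valid prefix code. No codeword is a prefix of any other codeword.


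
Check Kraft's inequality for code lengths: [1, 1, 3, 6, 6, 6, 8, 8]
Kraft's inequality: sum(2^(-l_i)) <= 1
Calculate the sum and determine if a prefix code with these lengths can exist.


Sum = 2^(-1) + 2^(-1) + 2^(-3) + 2^(-6) + 2^(-6) + 2^(-6) + 2^(-8) + 2^(-8)
    = 0.5 + 0.5 + 0.125 + 0.015625 + 0.015625 + 0.015625 + 0.00390625 + 0.00390625
    = 302/256 = 1.1796875
Since 1.1796875 > 1, Kraft's inequality is NOT satisfied.
A prefix code with these lengths CANNOT exist.

Kraft sum = 1.1796875. Not satisfied.


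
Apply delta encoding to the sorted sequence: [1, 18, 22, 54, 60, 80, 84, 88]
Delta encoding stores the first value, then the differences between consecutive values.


First value: 1
Deltas:
  18 - 1 = 17
  22 - 18 = 4
  54 - 22 = 32
  60 - 54 = 6
  80 - 60 = 20
  84 - 80 = 4
  88 - 84 = 4


Delta encoded: [1, 17, 4, 32, 6, 20, 4, 4]


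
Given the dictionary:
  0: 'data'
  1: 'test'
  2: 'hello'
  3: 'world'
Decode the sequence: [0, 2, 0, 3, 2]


Look up each index in the dictionary:
  0 -> 'data'
  2 -> 'hello'
  0 -> 'data'
  3 -> 'world'
  2 -> 'hello'

Decoded: "data hello data world hello"


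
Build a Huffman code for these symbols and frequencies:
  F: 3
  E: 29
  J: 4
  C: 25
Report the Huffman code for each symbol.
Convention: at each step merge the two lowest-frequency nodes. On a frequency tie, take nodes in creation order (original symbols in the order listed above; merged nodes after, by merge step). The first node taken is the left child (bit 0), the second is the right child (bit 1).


Huffman tree construction:
Step 1: Merge F(3) + J(4) = 7
Step 2: Merge (F+J)(7) + C(25) = 32
Step 3: Merge E(29) + ((F+J)+C)(32) = 61
Read each symbol's code off the tree from the root (left child = 0, right child = 1).

Codes:
  F: 100 (length 3)
  E: 0 (length 1)
  J: 101 (length 3)
  C: 11 (length 2)
Average code length: 100/61 = 1.6393 bits/symbol


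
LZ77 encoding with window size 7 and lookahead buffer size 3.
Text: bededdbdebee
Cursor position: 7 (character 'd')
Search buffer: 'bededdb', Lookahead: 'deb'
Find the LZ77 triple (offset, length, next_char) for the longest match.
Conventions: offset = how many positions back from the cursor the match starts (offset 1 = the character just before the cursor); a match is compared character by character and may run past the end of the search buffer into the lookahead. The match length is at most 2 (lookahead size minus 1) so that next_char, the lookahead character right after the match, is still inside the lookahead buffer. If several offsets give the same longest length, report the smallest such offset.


Try each offset into the search buffer:
  offset=1 (pos 6, char 'b'): match length 0
  offset=2 (pos 5, char 'd'): match length 1
  offset=3 (pos 4, char 'd'): match length 1
  offset=4 (pos 3, char 'e'): match length 0
  offset=5 (pos 2, char 'd'): match length 2
  offset=6 (pos 1, char 'e'): match length 0
  offset=7 (pos 0, char 'b'): match length 0
Longest match has length 2 at offset 5.
next_char = character at position 7 + 2 = 9 -> 'b'

Best match: offset=5, length=2 (matching 'de' starting at position 2)
LZ77 triple: (5, 2, 'b')


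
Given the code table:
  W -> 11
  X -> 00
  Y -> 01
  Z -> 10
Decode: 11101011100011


Decoding:
11 -> W
10 -> Z
10 -> Z
11 -> W
10 -> Z
00 -> X
11 -> W


Result: WZZWZXW


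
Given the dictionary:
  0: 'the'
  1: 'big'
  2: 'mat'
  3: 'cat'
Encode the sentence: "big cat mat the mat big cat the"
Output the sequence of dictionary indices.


Look up each word in the dictionary:
  'big' -> 1
  'cat' -> 3
  'mat' -> 2
  'the' -> 0
  'mat' -> 2
  'big' -> 1
  'cat' -> 3
  'the' -> 0

Encoded: [1, 3, 2, 0, 2, 1, 3, 0]


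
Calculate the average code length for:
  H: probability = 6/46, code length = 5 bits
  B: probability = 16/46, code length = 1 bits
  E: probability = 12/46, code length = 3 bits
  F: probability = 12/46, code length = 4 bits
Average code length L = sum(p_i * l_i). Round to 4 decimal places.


Weighted contributions p_i * l_i:
  H: (6/46) * 5 = 30/46
  B: (16/46) * 1 = 16/46
  E: (12/46) * 3 = 36/46
  F: (12/46) * 4 = 48/46
Sum = (30 + 16 + 36 + 48)/46 = 130/46

L = 130/46 = 2.8261 bits/symbol


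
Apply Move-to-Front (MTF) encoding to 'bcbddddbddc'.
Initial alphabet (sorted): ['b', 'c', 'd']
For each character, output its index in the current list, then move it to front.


MTF encoding:
'b': index 0 in ['b', 'c', 'd'] -> ['b', 'c', 'd']
'c': index 1 in ['b', 'c', 'd'] -> ['c', 'b', 'd']
'b': index 1 in ['c', 'b', 'd'] -> ['b', 'c', 'd']
'd': index 2 in ['b', 'c', 'd'] -> ['d', 'b', 'c']
'd': index 0 in ['d', 'b', 'c'] -> ['d', 'b', 'c']
'd': index 0 in ['d', 'b', 'c'] -> ['d', 'b', 'c']
'd': index 0 in ['d', 'b', 'c'] -> ['d', 'b', 'c']
'b': index 1 in ['d', 'b', 'c'] -> ['b', 'd', 'c']
'd': index 1 in ['b', 'd', 'c'] -> ['d', 'b', 'c']
'd': index 0 in ['d', 'b', 'c'] -> ['d', 'b', 'c']
'c': index 2 in ['d', 'b', 'c'] -> ['c', 'd', 'b']


Output: [0, 1, 1, 2, 0, 0, 0, 1, 1, 0, 2]


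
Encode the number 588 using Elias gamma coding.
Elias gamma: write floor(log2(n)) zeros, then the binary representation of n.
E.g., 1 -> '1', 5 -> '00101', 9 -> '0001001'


num_bits = floor(log2(588)) + 1 = 10
leading_zeros = num_bits - 1 = 9
binary(588) = 1001001100

Elias gamma(588) = '000000000' + '1001001100' = 0000000001001001100 (19 bits)


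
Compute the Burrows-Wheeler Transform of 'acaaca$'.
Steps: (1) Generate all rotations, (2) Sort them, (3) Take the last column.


Rotations (sorted):
  0: $acaaca -> last char: a
  1: a$acaac -> last char: c
  2: aaca$ac -> last char: c
  3: aca$aca -> last char: a
  4: acaaca$ -> last char: $
  5: ca$acaa -> last char: a
  6: caaca$a -> last char: a


BWT = acca$aa


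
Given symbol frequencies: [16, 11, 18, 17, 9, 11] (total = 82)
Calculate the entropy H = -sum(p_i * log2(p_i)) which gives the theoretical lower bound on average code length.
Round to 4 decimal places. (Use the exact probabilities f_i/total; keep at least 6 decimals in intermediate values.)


Per-symbol terms -p_i * log2(p_i) with p_i = f_i/82:
  p = 16/82 = 0.195122: log2(p) = -2.357552, -p*log2(p) = 0.460010
  p = 11/82 = 0.134146: log2(p) = -2.898120, -p*log2(p) = 0.388772
  p = 18/82 = 0.219512: log2(p) = -2.187627, -p*log2(p) = 0.480211
  p = 17/82 = 0.207317: log2(p) = -2.270089, -p*log2(p) = 0.470628
  p = 9/82 = 0.109756: log2(p) = -3.187627, -p*log2(p) = 0.349862
  p = 11/82 = 0.134146: log2(p) = -2.898120, -p*log2(p) = 0.388772
H = 0.460010 + 0.388772 + 0.480211 + 0.470628 + 0.349862 + 0.388772 = 2.538255

H = 2.5383 bits/symbol
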